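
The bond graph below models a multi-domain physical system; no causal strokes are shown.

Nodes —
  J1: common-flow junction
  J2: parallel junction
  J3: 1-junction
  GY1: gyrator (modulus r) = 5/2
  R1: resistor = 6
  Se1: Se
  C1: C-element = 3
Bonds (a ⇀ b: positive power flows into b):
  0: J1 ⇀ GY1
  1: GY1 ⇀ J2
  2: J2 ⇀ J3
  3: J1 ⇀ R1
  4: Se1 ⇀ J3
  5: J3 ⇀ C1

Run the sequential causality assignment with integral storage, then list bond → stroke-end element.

#4 stroke at J3  (Se1: effort source, stroke at far end)
#5 stroke at J3  (prefer integral on C1)
#2 stroke at J2  (J3: last free bond brings flow in)
#1 stroke at GY1  (0-jn J2 has e-setter on 2)
#0 stroke at GY1  (GY1 both-in/both-out from 1)
#3 stroke at J1  (1-jn J1 has f-setter on 0)

#0 stroke at GY1
#1 stroke at GY1
#2 stroke at J2
#3 stroke at J1
#4 stroke at J3
#5 stroke at J3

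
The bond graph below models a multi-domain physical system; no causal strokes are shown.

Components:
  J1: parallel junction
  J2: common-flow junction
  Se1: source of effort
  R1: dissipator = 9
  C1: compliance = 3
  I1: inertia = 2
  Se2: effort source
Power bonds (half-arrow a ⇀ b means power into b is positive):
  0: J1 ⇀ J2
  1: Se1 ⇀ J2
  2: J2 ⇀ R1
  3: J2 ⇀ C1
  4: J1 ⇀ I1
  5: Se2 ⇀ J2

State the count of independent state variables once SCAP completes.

#1 |J2  (Se1 fixes effort; stroke away)
#5 |J2  (Se2 fixes effort; stroke away)
#3 |J2  (C1 integral (e out))
#4 |I1  (I1 integral (f out))
#0 |J1  (J1: last free bond brings effort in)
#2 |J2  (common-f at J2 fixed by 0)

2  (C1, I1 all integral)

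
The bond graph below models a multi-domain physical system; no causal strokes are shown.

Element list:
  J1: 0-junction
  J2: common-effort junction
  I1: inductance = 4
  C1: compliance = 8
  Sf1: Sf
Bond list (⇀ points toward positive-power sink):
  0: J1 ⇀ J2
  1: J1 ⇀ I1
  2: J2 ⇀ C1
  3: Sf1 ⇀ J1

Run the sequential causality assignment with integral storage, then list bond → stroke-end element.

#3 stroke at Sf1  (Sf1 fixes flow; stroke at Sf1)
#1 stroke at I1  (I1 outputs flow p/I1)
#0 stroke at J1  (closing 0-jn rule on J1)
#2 stroke at J2  (closing 0-jn rule on J2)

#0 stroke at J1
#1 stroke at I1
#2 stroke at J2
#3 stroke at Sf1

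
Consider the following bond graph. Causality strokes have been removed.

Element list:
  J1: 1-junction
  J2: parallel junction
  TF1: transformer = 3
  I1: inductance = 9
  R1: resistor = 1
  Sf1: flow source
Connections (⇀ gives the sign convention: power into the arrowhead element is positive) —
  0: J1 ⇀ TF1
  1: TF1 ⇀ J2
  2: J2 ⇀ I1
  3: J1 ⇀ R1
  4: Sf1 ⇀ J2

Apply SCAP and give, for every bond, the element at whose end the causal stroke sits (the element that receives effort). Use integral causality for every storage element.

bond 0 stroke→TF1
bond 1 stroke→J2
bond 2 stroke→I1
bond 3 stroke→J1
bond 4 stroke→Sf1

#4 stroke→Sf1  (source Sf1 imposes f)
#2 stroke→I1  (I1 outputs flow p/I1)
#1 stroke→J2  (only one effort-in slot at J2)
#0 stroke→TF1  (TF TF1: opposite of bond 1)
#3 stroke→J1  (common-f at J1 fixed by 0)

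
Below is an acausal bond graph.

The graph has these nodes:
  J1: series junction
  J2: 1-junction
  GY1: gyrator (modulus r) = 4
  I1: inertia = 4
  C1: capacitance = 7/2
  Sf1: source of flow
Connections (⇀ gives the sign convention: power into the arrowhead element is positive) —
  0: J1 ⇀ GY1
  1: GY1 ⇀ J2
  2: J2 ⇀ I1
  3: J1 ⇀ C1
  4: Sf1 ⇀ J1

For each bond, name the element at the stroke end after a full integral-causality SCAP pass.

b4 stroke at Sf1  (Sf1 fixes flow; stroke at Sf1)
b0 stroke at J1  (J1: bond 4 brought flow, rest push out)
b3 stroke at J1  (J1 flow already set via bond 4)
b1 stroke at J2  (GY1 both-in/both-out from 0)
b2 stroke at I1  (closing 1-jn rule on J2)

#0 →J1
#1 →J2
#2 →I1
#3 →J1
#4 →Sf1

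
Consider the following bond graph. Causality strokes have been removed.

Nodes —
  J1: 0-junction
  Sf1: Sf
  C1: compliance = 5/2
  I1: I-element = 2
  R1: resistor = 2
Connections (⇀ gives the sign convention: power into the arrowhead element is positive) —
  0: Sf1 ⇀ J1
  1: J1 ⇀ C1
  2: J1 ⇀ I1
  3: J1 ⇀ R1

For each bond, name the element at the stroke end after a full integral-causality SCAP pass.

#0 →Sf1
#1 →J1
#2 →I1
#3 →R1

#0 stroke→Sf1  (Sf1 (Sf) sets flow on bond)
#1 stroke→J1  (C1 integral (e out))
#2 stroke→I1  (J1: bond 1 brought effort, rest push out)
#3 stroke→R1  (J1 effort already set via bond 1)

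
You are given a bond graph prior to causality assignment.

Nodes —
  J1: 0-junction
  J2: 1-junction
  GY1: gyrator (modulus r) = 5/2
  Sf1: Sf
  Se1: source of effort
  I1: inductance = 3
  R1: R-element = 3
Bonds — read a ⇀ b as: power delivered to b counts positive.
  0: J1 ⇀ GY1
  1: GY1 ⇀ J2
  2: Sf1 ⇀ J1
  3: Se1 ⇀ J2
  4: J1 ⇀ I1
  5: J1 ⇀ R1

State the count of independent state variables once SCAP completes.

1  (I1 all integral)

bond 2 →Sf1  (source Sf1 imposes f)
bond 3 →J2  (Se1 fixes effort; stroke away)
bond 1 →GY1  (only one flow-in slot at J2)
bond 0 →GY1  (GY1 both-in/both-out from 1)
bond 4 →I1  (I1: I, integral causality)
bond 5 →J1  (J1: last free bond brings effort in)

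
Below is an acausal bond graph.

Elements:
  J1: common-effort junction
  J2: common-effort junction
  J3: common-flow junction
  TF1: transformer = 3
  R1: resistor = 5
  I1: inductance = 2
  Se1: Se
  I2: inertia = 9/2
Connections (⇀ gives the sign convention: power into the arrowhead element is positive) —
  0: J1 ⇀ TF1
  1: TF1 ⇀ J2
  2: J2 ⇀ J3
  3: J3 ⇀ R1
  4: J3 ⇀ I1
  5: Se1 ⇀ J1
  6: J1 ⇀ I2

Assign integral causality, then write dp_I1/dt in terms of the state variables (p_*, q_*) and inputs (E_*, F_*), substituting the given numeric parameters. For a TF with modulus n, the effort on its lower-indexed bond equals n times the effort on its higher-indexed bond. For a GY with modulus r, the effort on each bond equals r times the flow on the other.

b5 stroke→J1  (Se1 (Se) sets effort on bond)
b0 stroke→TF1  (J1 effort already set via bond 5)
b6 stroke→I2  (common-e at J1 fixed by 5)
b1 stroke→J2  (TF1 one-in-one-out from 0)
b2 stroke→J3  (0-jn J2 has e-setter on 1)
b4 stroke→I1  (prefer integral on I1)
b3 stroke→J3  (J3: bond 4 brought flow, rest push out)

dp_I1/dt = E_Se1/3 - 5*p_I1/2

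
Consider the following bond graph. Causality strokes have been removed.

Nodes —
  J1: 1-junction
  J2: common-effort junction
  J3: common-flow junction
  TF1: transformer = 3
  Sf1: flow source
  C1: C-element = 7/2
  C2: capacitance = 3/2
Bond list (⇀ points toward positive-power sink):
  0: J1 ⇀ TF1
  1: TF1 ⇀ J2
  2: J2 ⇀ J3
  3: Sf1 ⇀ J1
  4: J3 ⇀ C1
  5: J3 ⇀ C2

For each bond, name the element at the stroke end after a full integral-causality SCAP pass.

#0 →J1
#1 →TF1
#2 →J2
#3 →Sf1
#4 →J3
#5 →J3

b3 stroke→Sf1  (Sf1: flow source, stroke at near end)
b0 stroke→J1  (1-jn J1 has f-setter on 3)
b1 stroke→TF1  (TF1: transformer flips bond 0)
b2 stroke→J2  (J2 needs exactly one e-in)
b4 stroke→J3  (common-f at J3 fixed by 2)
b5 stroke→J3  (common-f at J3 fixed by 2)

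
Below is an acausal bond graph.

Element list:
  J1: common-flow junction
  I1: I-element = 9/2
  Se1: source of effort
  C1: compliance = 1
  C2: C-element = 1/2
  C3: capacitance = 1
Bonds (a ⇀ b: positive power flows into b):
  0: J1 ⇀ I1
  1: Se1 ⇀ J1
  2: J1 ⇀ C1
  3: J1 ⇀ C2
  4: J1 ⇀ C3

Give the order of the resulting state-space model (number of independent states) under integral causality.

#1 stroke→J1  (Se1: effort source, stroke at far end)
#0 stroke→I1  (I1: I, integral causality)
#2 stroke→J1  (J1: bond 0 brought flow, rest push out)
#3 stroke→J1  (J1 flow already set via bond 0)
#4 stroke→J1  (J1 flow already set via bond 0)

4  (C1, C2, C3, I1 all integral)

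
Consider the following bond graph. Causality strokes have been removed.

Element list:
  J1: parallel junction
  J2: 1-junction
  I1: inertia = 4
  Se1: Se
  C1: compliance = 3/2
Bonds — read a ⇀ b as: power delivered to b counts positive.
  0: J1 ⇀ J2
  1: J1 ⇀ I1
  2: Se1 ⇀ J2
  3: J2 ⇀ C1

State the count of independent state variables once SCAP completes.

β2 stroke→J2  (source Se1 imposes e)
β1 stroke→I1  (prefer integral on I1)
β0 stroke→J1  (only one effort-in slot at J1)
β3 stroke→J2  (common-f at J2 fixed by 0)

2  (C1, I1 all integral)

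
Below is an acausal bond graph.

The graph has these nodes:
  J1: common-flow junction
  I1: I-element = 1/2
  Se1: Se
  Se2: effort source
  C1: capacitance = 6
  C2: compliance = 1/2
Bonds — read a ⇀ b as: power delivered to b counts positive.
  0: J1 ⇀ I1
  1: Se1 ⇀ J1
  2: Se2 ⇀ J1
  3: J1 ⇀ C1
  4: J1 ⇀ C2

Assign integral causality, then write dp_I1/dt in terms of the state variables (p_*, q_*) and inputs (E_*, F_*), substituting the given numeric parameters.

dp_I1/dt = E_Se1 + E_Se2 - q_C1/6 - 2*q_C2

b1 stroke at J1  (Se1 fixes effort; stroke away)
b2 stroke at J1  (source Se2 imposes e)
b0 stroke at I1  (I1 integral (f out))
b3 stroke at J1  (1-jn J1 has f-setter on 0)
b4 stroke at J1  (common-f at J1 fixed by 0)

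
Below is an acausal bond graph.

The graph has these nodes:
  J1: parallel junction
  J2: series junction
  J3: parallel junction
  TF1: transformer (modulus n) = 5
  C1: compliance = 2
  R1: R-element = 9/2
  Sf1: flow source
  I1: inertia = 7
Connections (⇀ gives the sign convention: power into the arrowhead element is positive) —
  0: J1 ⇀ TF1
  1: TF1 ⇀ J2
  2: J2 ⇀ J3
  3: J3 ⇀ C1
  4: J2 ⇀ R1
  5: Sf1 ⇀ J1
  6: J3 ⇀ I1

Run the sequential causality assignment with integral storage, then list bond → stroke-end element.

b5 →Sf1  (Sf1: flow source, stroke at near end)
b0 →J1  (closing 0-jn rule on J1)
b1 →TF1  (TF1 one-in-one-out from 0)
b2 →J2  (J2: bond 1 brought flow, rest push out)
b4 →J2  (1-jn J2 has f-setter on 1)
b3 →J3  (C1 integral (e out))
b6 →I1  (J3: bond 3 brought effort, rest push out)

#0 →J1
#1 →TF1
#2 →J2
#3 →J3
#4 →J2
#5 →Sf1
#6 →I1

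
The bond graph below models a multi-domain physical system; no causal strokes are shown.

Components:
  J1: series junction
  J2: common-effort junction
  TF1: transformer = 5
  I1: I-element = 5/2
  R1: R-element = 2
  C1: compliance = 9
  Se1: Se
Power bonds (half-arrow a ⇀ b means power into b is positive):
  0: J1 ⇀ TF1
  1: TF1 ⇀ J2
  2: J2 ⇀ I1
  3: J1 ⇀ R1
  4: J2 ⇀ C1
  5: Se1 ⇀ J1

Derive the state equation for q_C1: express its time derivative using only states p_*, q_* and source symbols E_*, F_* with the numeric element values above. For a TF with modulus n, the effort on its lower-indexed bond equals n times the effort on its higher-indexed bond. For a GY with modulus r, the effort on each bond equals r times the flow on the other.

#5 |J1  (Se1 fixes effort; stroke away)
#2 |I1  (prefer integral on I1)
#4 |J2  (prefer integral on C1)
#1 |TF1  (0-jn J2 has e-setter on 4)
#0 |J1  (TF1: transformer flips bond 1)
#3 |R1  (J1 needs exactly one f-in)

dq_C1/dt = 5*E_Se1/2 - 2*p_I1/5 - 25*q_C1/18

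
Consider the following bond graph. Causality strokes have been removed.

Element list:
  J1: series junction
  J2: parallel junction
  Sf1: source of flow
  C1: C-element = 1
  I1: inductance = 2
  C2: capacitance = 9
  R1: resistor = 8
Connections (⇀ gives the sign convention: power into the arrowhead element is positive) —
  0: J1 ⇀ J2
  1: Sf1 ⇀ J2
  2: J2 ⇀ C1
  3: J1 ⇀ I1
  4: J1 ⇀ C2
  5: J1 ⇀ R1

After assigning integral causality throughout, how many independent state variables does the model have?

b1 →Sf1  (Sf1: flow source, stroke at near end)
b2 →J2  (prefer integral on C1)
b0 →J1  (0-jn J2 has e-setter on 2)
b3 →I1  (I1 integral (f out))
b4 →J1  (common-f at J1 fixed by 3)
b5 →J1  (J1 flow already set via bond 3)

3  (C1, C2, I1 all integral)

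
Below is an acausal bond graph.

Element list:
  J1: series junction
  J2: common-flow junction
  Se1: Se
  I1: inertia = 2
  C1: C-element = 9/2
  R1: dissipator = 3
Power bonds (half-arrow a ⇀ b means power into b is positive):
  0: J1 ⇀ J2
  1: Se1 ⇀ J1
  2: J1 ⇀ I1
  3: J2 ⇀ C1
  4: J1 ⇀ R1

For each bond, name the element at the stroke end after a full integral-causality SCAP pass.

bond 0 |J1
bond 1 |J1
bond 2 |I1
bond 3 |J2
bond 4 |J1

bond 1 stroke→J1  (Se1 (Se) sets effort on bond)
bond 2 stroke→I1  (I1 integral (f out))
bond 0 stroke→J1  (J1 flow already set via bond 2)
bond 4 stroke→J1  (J1: bond 2 brought flow, rest push out)
bond 3 stroke→J2  (common-f at J2 fixed by 0)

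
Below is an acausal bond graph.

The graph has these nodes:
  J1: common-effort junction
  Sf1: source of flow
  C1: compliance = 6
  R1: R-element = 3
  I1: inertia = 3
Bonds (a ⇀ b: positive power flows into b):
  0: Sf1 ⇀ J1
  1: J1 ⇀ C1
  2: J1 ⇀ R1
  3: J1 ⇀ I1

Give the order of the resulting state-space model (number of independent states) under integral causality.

#0 |Sf1  (Sf1 (Sf) sets flow on bond)
#1 |J1  (C1 outputs effort q/C1)
#2 |R1  (J1 effort already set via bond 1)
#3 |I1  (J1: bond 1 brought effort, rest push out)

2  (C1, I1 all integral)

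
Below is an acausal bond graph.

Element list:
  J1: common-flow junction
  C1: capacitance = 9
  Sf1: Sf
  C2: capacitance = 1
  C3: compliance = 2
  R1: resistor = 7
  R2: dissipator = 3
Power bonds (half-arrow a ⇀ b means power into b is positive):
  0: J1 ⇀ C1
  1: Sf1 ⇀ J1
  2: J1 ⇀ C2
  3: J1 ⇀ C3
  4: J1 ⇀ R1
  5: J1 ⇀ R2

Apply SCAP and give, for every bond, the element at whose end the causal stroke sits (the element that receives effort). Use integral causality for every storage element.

#1 stroke→Sf1  (Sf1 fixes flow; stroke at Sf1)
#0 stroke→J1  (J1: bond 1 brought flow, rest push out)
#2 stroke→J1  (J1: bond 1 brought flow, rest push out)
#3 stroke→J1  (common-f at J1 fixed by 1)
#4 stroke→J1  (common-f at J1 fixed by 1)
#5 stroke→J1  (J1: bond 1 brought flow, rest push out)

β0 stroke→J1
β1 stroke→Sf1
β2 stroke→J1
β3 stroke→J1
β4 stroke→J1
β5 stroke→J1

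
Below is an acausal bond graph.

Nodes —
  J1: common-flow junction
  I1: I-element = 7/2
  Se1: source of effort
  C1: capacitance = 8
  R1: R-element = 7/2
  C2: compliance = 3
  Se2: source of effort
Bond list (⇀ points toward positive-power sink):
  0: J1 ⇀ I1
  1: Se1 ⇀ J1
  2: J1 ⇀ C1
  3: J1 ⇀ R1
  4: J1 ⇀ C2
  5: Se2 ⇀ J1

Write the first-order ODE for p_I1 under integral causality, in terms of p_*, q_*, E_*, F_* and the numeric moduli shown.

bond 1 |J1  (Se1: effort source, stroke at far end)
bond 5 |J1  (Se2 fixes effort; stroke away)
bond 0 |I1  (I1: I, integral causality)
bond 2 |J1  (J1: bond 0 brought flow, rest push out)
bond 3 |J1  (1-jn J1 has f-setter on 0)
bond 4 |J1  (1-jn J1 has f-setter on 0)

dp_I1/dt = E_Se1 + E_Se2 - p_I1 - q_C1/8 - q_C2/3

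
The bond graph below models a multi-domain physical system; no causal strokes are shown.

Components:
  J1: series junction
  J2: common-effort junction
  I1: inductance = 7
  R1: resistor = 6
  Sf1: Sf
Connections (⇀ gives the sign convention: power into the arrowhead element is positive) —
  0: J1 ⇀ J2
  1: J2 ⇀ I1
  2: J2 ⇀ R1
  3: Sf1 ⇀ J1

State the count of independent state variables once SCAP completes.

#3 stroke→Sf1  (Sf1: flow source, stroke at near end)
#0 stroke→J1  (J1: bond 3 brought flow, rest push out)
#1 stroke→I1  (I1: I, integral causality)
#2 stroke→J2  (closing 0-jn rule on J2)

1  (I1 all integral)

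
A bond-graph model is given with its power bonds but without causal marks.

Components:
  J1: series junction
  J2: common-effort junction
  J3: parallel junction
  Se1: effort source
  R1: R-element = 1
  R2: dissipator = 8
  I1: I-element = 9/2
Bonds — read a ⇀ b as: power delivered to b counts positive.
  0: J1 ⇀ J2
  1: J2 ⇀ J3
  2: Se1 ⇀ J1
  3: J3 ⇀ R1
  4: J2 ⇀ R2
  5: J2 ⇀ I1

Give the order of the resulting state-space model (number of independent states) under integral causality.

#2 |J1  (source Se1 imposes e)
#0 |J2  (only one flow-in slot at J1)
#1 |J3  (J2: bond 0 brought effort, rest push out)
#4 |R2  (J2: bond 0 brought effort, rest push out)
#5 |I1  (common-e at J2 fixed by 0)
#3 |R1  (common-e at J3 fixed by 1)

1  (I1 all integral)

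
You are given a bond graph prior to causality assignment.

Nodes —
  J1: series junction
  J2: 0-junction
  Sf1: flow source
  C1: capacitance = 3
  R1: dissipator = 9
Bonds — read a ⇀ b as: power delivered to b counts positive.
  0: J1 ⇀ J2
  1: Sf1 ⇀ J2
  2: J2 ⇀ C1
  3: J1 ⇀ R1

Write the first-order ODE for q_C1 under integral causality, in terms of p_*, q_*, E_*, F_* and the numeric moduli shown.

dq_C1/dt = F_Sf1 - q_C1/27

#1 stroke→Sf1  (source Sf1 imposes f)
#2 stroke→J2  (C1 integral (e out))
#0 stroke→J1  (J2 effort already set via bond 2)
#3 stroke→R1  (only one flow-in slot at J1)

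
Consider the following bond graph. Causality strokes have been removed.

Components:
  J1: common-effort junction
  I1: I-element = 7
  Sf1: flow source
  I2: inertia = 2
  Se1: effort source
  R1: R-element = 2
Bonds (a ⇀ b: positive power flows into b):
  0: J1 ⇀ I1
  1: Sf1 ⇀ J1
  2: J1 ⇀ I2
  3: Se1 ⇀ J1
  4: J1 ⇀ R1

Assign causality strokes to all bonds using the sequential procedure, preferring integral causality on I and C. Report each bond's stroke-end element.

b1 stroke→Sf1  (Sf1: flow source, stroke at near end)
b3 stroke→J1  (Se1 fixes effort; stroke away)
b0 stroke→I1  (common-e at J1 fixed by 3)
b2 stroke→I2  (J1: bond 3 brought effort, rest push out)
b4 stroke→R1  (common-e at J1 fixed by 3)

β0 |I1
β1 |Sf1
β2 |I2
β3 |J1
β4 |R1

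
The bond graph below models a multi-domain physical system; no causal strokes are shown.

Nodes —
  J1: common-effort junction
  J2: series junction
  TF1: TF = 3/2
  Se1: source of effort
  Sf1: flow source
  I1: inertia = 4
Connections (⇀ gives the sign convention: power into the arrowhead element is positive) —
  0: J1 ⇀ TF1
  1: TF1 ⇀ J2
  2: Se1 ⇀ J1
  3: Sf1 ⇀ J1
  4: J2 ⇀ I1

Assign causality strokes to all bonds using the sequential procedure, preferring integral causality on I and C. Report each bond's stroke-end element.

bond 0 stroke at TF1
bond 1 stroke at J2
bond 2 stroke at J1
bond 3 stroke at Sf1
bond 4 stroke at I1

β2 |J1  (Se1 (Se) sets effort on bond)
β3 |Sf1  (Sf1 (Sf) sets flow on bond)
β0 |TF1  (J1: bond 2 brought effort, rest push out)
β1 |J2  (TF1 one-in-one-out from 0)
β4 |I1  (only one flow-in slot at J2)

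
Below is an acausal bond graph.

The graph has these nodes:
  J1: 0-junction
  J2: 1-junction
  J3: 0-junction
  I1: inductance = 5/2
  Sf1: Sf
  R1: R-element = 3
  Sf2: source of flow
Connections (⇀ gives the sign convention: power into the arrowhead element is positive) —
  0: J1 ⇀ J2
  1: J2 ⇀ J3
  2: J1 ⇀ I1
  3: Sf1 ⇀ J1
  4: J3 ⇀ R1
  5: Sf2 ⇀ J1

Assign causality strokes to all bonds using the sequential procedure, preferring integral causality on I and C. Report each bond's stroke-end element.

b0 stroke at J1
b1 stroke at J2
b2 stroke at I1
b3 stroke at Sf1
b4 stroke at J3
b5 stroke at Sf2

#3 |Sf1  (Sf1 (Sf) sets flow on bond)
#5 |Sf2  (Sf2: flow source, stroke at near end)
#2 |I1  (prefer integral on I1)
#0 |J1  (J1: last free bond brings effort in)
#1 |J2  (J2: bond 0 brought flow, rest push out)
#4 |J3  (closing 0-jn rule on J3)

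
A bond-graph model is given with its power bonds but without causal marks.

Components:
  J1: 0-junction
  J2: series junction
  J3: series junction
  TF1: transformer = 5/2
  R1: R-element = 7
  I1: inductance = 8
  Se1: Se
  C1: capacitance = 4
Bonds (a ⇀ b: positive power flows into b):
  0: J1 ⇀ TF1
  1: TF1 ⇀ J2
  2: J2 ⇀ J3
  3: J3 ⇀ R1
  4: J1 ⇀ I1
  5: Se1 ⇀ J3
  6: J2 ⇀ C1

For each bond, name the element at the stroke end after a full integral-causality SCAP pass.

b0 stroke at J1
b1 stroke at TF1
b2 stroke at J2
b3 stroke at J3
b4 stroke at I1
b5 stroke at J3
b6 stroke at J2

#5 →J3  (Se1: effort source, stroke at far end)
#4 →I1  (prefer integral on I1)
#0 →J1  (only one effort-in slot at J1)
#1 →TF1  (TF1 one-in-one-out from 0)
#2 →J2  (J2 flow already set via bond 1)
#6 →J2  (J2 flow already set via bond 1)
#3 →J3  (common-f at J3 fixed by 2)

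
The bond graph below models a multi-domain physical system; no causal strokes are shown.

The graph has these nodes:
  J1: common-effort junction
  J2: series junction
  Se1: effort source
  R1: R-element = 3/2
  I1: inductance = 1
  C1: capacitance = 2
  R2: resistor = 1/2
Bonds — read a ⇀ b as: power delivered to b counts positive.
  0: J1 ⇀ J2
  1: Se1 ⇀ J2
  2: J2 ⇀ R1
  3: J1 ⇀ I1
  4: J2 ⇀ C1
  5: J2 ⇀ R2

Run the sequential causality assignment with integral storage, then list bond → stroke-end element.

b1 →J2  (Se1 (Se) sets effort on bond)
b3 →I1  (I1 integral (f out))
b0 →J1  (J1 needs exactly one e-in)
b2 →J2  (J2: bond 0 brought flow, rest push out)
b4 →J2  (1-jn J2 has f-setter on 0)
b5 →J2  (1-jn J2 has f-setter on 0)

#0 stroke→J1
#1 stroke→J2
#2 stroke→J2
#3 stroke→I1
#4 stroke→J2
#5 stroke→J2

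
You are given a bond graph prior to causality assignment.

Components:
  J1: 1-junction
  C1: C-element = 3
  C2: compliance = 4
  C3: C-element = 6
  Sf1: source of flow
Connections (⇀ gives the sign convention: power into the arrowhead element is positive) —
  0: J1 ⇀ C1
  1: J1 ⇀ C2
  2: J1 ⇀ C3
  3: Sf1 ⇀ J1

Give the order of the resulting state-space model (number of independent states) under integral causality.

bond 3 stroke→Sf1  (Sf1 (Sf) sets flow on bond)
bond 0 stroke→J1  (J1: bond 3 brought flow, rest push out)
bond 1 stroke→J1  (J1 flow already set via bond 3)
bond 2 stroke→J1  (J1: bond 3 brought flow, rest push out)

3  (C1, C2, C3 all integral)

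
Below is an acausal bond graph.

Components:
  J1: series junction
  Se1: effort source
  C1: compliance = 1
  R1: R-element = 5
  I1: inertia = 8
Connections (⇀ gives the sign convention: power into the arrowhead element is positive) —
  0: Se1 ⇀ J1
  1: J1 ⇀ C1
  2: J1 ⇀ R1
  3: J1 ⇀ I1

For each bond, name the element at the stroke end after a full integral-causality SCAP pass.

bond 0 stroke→J1  (Se1 (Se) sets effort on bond)
bond 1 stroke→J1  (C1: C, integral causality)
bond 3 stroke→I1  (I1 integral (f out))
bond 2 stroke→J1  (1-jn J1 has f-setter on 3)

#0 →J1
#1 →J1
#2 →J1
#3 →I1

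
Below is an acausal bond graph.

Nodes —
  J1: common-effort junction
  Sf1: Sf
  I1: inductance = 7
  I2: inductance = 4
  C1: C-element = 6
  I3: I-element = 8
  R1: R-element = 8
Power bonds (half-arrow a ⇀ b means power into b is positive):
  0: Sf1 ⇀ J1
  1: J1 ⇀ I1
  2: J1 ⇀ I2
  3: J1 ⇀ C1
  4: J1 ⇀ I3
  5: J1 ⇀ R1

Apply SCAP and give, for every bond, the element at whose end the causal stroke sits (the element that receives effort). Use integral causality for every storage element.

#0 stroke at Sf1  (Sf1: flow source, stroke at near end)
#1 stroke at I1  (prefer integral on I1)
#2 stroke at I2  (prefer integral on I2)
#3 stroke at J1  (C1: C, integral causality)
#4 stroke at I3  (common-e at J1 fixed by 3)
#5 stroke at R1  (J1 effort already set via bond 3)

β0 stroke→Sf1
β1 stroke→I1
β2 stroke→I2
β3 stroke→J1
β4 stroke→I3
β5 stroke→R1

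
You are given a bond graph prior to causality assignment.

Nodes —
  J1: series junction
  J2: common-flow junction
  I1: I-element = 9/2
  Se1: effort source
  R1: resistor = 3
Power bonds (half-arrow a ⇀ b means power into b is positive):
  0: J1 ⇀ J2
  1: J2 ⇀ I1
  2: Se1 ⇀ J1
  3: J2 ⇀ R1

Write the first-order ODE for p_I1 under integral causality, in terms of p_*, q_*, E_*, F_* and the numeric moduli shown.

β2 stroke→J1  (Se1: effort source, stroke at far end)
β0 stroke→J2  (only one flow-in slot at J1)
β1 stroke→I1  (I1: I, integral causality)
β3 stroke→J2  (1-jn J2 has f-setter on 1)

dp_I1/dt = E_Se1 - 2*p_I1/3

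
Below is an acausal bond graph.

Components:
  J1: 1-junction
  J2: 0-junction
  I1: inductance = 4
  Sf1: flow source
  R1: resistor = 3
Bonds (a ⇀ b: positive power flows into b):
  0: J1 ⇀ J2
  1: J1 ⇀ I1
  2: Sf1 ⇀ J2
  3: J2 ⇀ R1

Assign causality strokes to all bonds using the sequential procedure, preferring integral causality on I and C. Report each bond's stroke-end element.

β2 stroke→Sf1  (Sf1 (Sf) sets flow on bond)
β1 stroke→I1  (I1 outputs flow p/I1)
β0 stroke→J1  (common-f at J1 fixed by 1)
β3 stroke→J2  (J2 needs exactly one e-in)

#0 stroke→J1
#1 stroke→I1
#2 stroke→Sf1
#3 stroke→J2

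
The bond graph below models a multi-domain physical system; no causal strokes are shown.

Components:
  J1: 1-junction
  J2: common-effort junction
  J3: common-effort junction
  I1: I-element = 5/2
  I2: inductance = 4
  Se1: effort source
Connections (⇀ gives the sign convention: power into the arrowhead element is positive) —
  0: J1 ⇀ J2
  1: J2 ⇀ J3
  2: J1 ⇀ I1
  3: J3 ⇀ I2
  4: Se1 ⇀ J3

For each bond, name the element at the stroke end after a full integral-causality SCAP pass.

bond 4 stroke at J3  (source Se1 imposes e)
bond 1 stroke at J2  (J3: bond 4 brought effort, rest push out)
bond 3 stroke at I2  (0-jn J3 has e-setter on 4)
bond 0 stroke at J1  (0-jn J2 has e-setter on 1)
bond 2 stroke at I1  (only one flow-in slot at J1)

bond 0 →J1
bond 1 →J2
bond 2 →I1
bond 3 →I2
bond 4 →J3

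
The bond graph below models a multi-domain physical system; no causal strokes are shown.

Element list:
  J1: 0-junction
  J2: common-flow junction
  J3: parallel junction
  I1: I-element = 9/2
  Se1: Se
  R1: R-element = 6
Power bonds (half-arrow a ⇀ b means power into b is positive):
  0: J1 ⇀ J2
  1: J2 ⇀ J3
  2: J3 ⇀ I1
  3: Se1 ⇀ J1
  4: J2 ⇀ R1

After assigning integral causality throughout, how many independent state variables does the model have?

#3 stroke at J1  (Se1 (Se) sets effort on bond)
#0 stroke at J2  (common-e at J1 fixed by 3)
#2 stroke at I1  (I1 outputs flow p/I1)
#1 stroke at J3  (only one effort-in slot at J3)
#4 stroke at J2  (common-f at J2 fixed by 1)

1  (I1 all integral)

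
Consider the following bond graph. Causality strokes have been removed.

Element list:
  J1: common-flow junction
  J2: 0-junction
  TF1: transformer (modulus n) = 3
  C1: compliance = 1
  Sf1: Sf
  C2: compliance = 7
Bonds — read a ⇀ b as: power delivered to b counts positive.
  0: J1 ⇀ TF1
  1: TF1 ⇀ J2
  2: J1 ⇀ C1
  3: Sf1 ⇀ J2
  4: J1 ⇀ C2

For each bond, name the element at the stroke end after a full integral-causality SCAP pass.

β3 →Sf1  (Sf1: flow source, stroke at near end)
β1 →J2  (closing 0-jn rule on J2)
β0 →TF1  (through TF1, causality passes straight; one stroke at TF1)
β2 →J1  (common-f at J1 fixed by 0)
β4 →J1  (J1 flow already set via bond 0)

bond 0 stroke→TF1
bond 1 stroke→J2
bond 2 stroke→J1
bond 3 stroke→Sf1
bond 4 stroke→J1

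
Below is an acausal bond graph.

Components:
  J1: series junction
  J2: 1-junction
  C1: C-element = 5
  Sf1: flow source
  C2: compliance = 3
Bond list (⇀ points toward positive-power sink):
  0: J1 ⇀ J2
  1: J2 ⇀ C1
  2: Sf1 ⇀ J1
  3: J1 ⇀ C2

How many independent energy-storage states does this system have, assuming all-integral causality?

bond 2 stroke→Sf1  (Sf1 (Sf) sets flow on bond)
bond 0 stroke→J1  (J1 flow already set via bond 2)
bond 3 stroke→J1  (J1 flow already set via bond 2)
bond 1 stroke→J2  (J2 flow already set via bond 0)

2  (C1, C2 all integral)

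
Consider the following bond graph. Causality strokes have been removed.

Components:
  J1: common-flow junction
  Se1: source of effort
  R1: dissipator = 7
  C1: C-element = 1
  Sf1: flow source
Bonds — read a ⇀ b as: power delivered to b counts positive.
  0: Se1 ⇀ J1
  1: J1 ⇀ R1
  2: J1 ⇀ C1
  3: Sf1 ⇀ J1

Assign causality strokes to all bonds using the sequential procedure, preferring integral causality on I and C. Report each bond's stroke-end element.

b0 |J1  (Se1 (Se) sets effort on bond)
b3 |Sf1  (source Sf1 imposes f)
b1 |J1  (common-f at J1 fixed by 3)
b2 |J1  (J1: bond 3 brought flow, rest push out)

bond 0 →J1
bond 1 →J1
bond 2 →J1
bond 3 →Sf1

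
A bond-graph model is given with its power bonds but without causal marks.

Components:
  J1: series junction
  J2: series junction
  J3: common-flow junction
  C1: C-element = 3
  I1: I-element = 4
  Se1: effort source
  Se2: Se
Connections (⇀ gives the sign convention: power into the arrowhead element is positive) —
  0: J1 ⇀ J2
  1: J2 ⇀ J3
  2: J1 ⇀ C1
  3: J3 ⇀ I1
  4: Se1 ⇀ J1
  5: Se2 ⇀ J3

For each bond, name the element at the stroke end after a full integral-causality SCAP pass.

b0 stroke→J2
b1 stroke→J3
b2 stroke→J1
b3 stroke→I1
b4 stroke→J1
b5 stroke→J3

#4 stroke at J1  (Se1 (Se) sets effort on bond)
#5 stroke at J3  (Se2: effort source, stroke at far end)
#2 stroke at J1  (prefer integral on C1)
#0 stroke at J2  (J1: last free bond brings flow in)
#1 stroke at J3  (J2 needs exactly one f-in)
#3 stroke at I1  (closing 1-jn rule on J3)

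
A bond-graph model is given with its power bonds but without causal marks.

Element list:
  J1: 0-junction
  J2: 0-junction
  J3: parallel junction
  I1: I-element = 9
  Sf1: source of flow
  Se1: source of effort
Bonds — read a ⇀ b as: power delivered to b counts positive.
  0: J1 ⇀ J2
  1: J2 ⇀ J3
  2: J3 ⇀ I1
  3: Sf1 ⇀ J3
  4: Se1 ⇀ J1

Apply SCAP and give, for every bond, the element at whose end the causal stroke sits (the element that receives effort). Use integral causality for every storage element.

b0 |J2
b1 |J3
b2 |I1
b3 |Sf1
b4 |J1

bond 3 |Sf1  (source Sf1 imposes f)
bond 4 |J1  (source Se1 imposes e)
bond 0 |J2  (common-e at J1 fixed by 4)
bond 1 |J3  (J2 effort already set via bond 0)
bond 2 |I1  (J3 effort already set via bond 1)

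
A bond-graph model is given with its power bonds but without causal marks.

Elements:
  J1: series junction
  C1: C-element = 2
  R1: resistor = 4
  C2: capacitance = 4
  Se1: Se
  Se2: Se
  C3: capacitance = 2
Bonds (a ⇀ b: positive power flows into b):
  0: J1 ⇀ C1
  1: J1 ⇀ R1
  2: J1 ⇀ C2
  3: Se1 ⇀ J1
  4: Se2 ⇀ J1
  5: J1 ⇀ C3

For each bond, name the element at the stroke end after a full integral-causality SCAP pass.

b3 stroke at J1  (Se1 (Se) sets effort on bond)
b4 stroke at J1  (Se2: effort source, stroke at far end)
b0 stroke at J1  (C1 outputs effort q/C1)
b2 stroke at J1  (C2: C, integral causality)
b5 stroke at J1  (C3 outputs effort q/C3)
b1 stroke at R1  (J1 needs exactly one f-in)

β0 stroke at J1
β1 stroke at R1
β2 stroke at J1
β3 stroke at J1
β4 stroke at J1
β5 stroke at J1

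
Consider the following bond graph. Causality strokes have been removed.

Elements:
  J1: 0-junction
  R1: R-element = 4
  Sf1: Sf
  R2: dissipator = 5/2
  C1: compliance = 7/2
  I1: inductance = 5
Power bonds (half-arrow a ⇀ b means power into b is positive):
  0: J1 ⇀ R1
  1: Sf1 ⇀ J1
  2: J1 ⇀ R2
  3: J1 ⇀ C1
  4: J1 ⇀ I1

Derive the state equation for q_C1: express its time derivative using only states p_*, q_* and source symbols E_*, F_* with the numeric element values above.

bond 1 stroke→Sf1  (source Sf1 imposes f)
bond 3 stroke→J1  (prefer integral on C1)
bond 0 stroke→R1  (J1 effort already set via bond 3)
bond 2 stroke→R2  (J1 effort already set via bond 3)
bond 4 stroke→I1  (0-jn J1 has e-setter on 3)

dq_C1/dt = F_Sf1 - p_I1/5 - 13*q_C1/70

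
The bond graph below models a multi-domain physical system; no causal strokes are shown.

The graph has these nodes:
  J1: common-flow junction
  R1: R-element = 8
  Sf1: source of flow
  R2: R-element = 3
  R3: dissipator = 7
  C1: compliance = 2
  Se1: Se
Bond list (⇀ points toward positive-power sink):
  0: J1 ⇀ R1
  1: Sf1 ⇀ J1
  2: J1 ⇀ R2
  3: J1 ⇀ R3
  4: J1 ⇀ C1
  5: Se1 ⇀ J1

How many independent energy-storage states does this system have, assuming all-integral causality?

1  (C1 all integral)

bond 1 stroke→Sf1  (Sf1: flow source, stroke at near end)
bond 5 stroke→J1  (Se1 fixes effort; stroke away)
bond 0 stroke→J1  (1-jn J1 has f-setter on 1)
bond 2 stroke→J1  (1-jn J1 has f-setter on 1)
bond 3 stroke→J1  (J1: bond 1 brought flow, rest push out)
bond 4 stroke→J1  (J1: bond 1 brought flow, rest push out)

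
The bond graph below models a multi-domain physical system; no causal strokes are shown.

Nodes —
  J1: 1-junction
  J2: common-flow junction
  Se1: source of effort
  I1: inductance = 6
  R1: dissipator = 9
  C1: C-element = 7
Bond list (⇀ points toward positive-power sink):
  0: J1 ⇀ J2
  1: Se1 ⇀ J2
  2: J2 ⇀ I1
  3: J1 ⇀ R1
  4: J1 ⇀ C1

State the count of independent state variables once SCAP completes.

β1 →J2  (source Se1 imposes e)
β2 →I1  (I1 outputs flow p/I1)
β0 →J2  (J2 flow already set via bond 2)
β3 →J1  (J1: bond 0 brought flow, rest push out)
β4 →J1  (J1: bond 0 brought flow, rest push out)

2  (C1, I1 all integral)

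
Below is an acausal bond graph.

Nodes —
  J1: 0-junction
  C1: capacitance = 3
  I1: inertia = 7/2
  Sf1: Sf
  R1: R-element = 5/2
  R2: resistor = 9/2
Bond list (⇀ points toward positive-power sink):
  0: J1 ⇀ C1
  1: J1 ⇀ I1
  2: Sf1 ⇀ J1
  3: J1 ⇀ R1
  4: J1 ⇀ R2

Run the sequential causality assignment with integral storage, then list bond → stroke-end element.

b2 stroke→Sf1  (Sf1 fixes flow; stroke at Sf1)
b0 stroke→J1  (C1: C, integral causality)
b1 stroke→I1  (J1: bond 0 brought effort, rest push out)
b3 stroke→R1  (0-jn J1 has e-setter on 0)
b4 stroke→R2  (0-jn J1 has e-setter on 0)

b0 stroke at J1
b1 stroke at I1
b2 stroke at Sf1
b3 stroke at R1
b4 stroke at R2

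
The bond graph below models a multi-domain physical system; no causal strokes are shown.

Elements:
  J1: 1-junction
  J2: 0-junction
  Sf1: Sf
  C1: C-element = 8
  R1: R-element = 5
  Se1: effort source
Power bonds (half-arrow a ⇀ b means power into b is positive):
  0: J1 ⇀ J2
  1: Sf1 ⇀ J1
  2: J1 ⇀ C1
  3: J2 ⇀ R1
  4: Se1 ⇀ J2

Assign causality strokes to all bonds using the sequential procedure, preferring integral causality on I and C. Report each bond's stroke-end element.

#1 stroke→Sf1  (Sf1 fixes flow; stroke at Sf1)
#4 stroke→J2  (Se1: effort source, stroke at far end)
#0 stroke→J1  (common-f at J1 fixed by 1)
#2 stroke→J1  (J1: bond 1 brought flow, rest push out)
#3 stroke→R1  (J2 effort already set via bond 4)

b0 stroke→J1
b1 stroke→Sf1
b2 stroke→J1
b3 stroke→R1
b4 stroke→J2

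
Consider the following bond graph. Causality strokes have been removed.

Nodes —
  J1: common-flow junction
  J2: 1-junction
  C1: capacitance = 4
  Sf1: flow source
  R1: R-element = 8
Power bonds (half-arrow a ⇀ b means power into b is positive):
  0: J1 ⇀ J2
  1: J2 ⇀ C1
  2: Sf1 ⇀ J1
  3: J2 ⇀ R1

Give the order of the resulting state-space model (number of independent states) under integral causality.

bond 2 stroke at Sf1  (Sf1 fixes flow; stroke at Sf1)
bond 0 stroke at J1  (common-f at J1 fixed by 2)
bond 1 stroke at J2  (1-jn J2 has f-setter on 0)
bond 3 stroke at J2  (J2 flow already set via bond 0)

1  (C1 all integral)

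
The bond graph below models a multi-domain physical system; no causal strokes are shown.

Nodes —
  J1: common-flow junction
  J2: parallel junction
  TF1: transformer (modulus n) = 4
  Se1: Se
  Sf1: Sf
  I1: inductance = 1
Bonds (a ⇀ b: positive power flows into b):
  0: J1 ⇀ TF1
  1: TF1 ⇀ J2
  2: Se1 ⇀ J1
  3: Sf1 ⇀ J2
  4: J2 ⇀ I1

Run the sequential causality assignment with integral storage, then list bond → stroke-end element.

β0 stroke→TF1
β1 stroke→J2
β2 stroke→J1
β3 stroke→Sf1
β4 stroke→I1

bond 2 stroke at J1  (Se1 (Se) sets effort on bond)
bond 3 stroke at Sf1  (Sf1 fixes flow; stroke at Sf1)
bond 0 stroke at TF1  (J1 needs exactly one f-in)
bond 1 stroke at J2  (TF TF1: opposite of bond 0)
bond 4 stroke at I1  (J2 effort already set via bond 1)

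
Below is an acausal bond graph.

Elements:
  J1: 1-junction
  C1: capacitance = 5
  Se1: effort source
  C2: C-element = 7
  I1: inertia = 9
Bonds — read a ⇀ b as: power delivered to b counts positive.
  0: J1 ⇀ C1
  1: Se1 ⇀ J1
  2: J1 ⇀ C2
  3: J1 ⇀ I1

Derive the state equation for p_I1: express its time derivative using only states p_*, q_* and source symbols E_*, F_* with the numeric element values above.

bond 1 →J1  (source Se1 imposes e)
bond 0 →J1  (C1 integral (e out))
bond 2 →J1  (C2 outputs effort q/C2)
bond 3 →I1  (closing 1-jn rule on J1)

dp_I1/dt = E_Se1 - q_C1/5 - q_C2/7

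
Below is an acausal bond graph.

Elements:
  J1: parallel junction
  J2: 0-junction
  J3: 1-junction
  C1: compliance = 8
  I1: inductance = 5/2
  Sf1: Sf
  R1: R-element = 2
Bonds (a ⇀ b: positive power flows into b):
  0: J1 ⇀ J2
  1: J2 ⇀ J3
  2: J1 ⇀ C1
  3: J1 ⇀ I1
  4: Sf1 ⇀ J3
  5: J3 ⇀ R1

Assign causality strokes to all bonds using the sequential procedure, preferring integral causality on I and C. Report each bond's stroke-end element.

b4 |Sf1  (source Sf1 imposes f)
b1 |J3  (1-jn J3 has f-setter on 4)
b5 |J3  (common-f at J3 fixed by 4)
b0 |J2  (only one effort-in slot at J2)
b2 |J1  (C1 integral (e out))
b3 |I1  (common-e at J1 fixed by 2)

β0 stroke→J2
β1 stroke→J3
β2 stroke→J1
β3 stroke→I1
β4 stroke→Sf1
β5 stroke→J3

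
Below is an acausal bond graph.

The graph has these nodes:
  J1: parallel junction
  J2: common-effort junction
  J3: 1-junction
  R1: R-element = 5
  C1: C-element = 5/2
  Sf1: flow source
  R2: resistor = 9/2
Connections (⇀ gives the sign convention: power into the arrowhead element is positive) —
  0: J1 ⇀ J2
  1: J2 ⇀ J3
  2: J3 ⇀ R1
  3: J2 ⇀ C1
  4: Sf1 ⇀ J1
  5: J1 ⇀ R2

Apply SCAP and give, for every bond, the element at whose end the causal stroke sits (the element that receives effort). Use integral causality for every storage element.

b4 |Sf1  (Sf1: flow source, stroke at near end)
b3 |J2  (C1: C, integral causality)
b0 |J1  (J2: bond 3 brought effort, rest push out)
b1 |J3  (common-e at J2 fixed by 3)
b2 |R1  (J3: last free bond brings flow in)
b5 |R2  (common-e at J1 fixed by 0)

b0 stroke→J1
b1 stroke→J3
b2 stroke→R1
b3 stroke→J2
b4 stroke→Sf1
b5 stroke→R2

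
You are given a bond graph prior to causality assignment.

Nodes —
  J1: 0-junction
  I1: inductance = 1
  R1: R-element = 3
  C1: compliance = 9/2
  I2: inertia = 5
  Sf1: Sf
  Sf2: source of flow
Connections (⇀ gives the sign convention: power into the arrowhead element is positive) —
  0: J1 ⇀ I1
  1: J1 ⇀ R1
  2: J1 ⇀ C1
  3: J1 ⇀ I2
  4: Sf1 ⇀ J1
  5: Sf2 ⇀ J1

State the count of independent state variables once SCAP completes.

bond 4 →Sf1  (Sf1: flow source, stroke at near end)
bond 5 →Sf2  (Sf2 (Sf) sets flow on bond)
bond 0 →I1  (I1 integral (f out))
bond 2 →J1  (prefer integral on C1)
bond 1 →R1  (common-e at J1 fixed by 2)
bond 3 →I2  (common-e at J1 fixed by 2)

3  (C1, I1, I2 all integral)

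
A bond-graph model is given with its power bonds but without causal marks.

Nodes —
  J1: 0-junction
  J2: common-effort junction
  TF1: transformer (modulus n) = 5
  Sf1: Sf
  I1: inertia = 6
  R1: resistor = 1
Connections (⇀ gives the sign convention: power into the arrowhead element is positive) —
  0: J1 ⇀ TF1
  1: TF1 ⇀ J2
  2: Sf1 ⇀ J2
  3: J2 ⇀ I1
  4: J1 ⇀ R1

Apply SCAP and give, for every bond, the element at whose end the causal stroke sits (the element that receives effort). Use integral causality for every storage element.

bond 0 |TF1
bond 1 |J2
bond 2 |Sf1
bond 3 |I1
bond 4 |J1

#2 →Sf1  (Sf1 fixes flow; stroke at Sf1)
#3 →I1  (I1: I, integral causality)
#1 →J2  (only one effort-in slot at J2)
#0 →TF1  (TF TF1: opposite of bond 1)
#4 →J1  (J1: last free bond brings effort in)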